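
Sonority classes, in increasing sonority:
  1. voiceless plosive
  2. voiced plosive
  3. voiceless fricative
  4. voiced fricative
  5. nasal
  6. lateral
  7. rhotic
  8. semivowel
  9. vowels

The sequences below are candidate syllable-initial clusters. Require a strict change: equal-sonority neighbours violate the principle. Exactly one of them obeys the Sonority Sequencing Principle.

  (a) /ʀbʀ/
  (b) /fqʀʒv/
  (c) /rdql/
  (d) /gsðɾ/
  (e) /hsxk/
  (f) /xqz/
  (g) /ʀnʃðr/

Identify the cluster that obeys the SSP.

(a) /ʀbʀ/: profile 7-2-7 — violates.
(b) /fqʀʒv/: profile 3-1-7-4-4 — violates.
(c) /rdql/: profile 7-2-1-6 — violates.
(d) /gsðɾ/: profile 2-3-4-7 — obeys.
(e) /hsxk/: profile 3-3-3-1 — violates.
(f) /xqz/: profile 3-1-4 — violates.
(g) /ʀnʃðr/: profile 7-5-3-4-7 — violates.

d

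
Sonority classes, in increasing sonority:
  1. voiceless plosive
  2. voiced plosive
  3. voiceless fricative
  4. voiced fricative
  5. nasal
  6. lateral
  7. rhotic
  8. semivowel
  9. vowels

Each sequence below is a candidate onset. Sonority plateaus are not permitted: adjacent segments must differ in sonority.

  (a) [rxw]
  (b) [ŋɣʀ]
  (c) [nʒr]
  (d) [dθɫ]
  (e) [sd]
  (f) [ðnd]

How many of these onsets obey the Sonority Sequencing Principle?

(a) [rxw]: profile 7-3-8 — violates.
(b) [ŋɣʀ]: profile 5-4-7 — violates.
(c) [nʒr]: profile 5-4-7 — violates.
(d) [dθɫ]: profile 2-3-6 — obeys.
(e) [sd]: profile 3-2 — violates.
(f) [ðnd]: profile 4-5-2 — violates.

1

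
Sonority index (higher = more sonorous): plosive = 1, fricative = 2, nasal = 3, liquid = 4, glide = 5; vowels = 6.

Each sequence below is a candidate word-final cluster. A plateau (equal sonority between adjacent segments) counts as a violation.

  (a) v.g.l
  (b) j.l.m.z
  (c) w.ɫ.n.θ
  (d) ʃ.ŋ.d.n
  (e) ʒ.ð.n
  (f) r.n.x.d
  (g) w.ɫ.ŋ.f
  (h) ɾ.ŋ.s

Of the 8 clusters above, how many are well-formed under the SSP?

(a) sonority 2-1-4: ill-formed.
(b) sonority 5-4-3-2: well-formed.
(c) sonority 5-4-3-2: well-formed.
(d) sonority 2-3-1-3: ill-formed.
(e) sonority 2-2-3: ill-formed.
(f) sonority 4-3-2-1: well-formed.
(g) sonority 5-4-3-2: well-formed.
(h) sonority 4-3-2: well-formed.

5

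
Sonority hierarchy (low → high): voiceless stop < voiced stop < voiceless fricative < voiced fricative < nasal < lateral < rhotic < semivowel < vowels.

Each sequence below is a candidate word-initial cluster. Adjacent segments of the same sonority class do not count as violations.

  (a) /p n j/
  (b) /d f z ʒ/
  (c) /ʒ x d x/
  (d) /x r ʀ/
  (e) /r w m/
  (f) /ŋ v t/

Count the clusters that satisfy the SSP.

(a) /p n j/: profile 1-5-8 — obeys.
(b) /d f z ʒ/: profile 2-3-4-4 — obeys.
(c) /ʒ x d x/: profile 4-3-2-3 — violates.
(d) /x r ʀ/: profile 3-7-7 — obeys.
(e) /r w m/: profile 7-8-5 — violates.
(f) /ŋ v t/: profile 5-4-1 — violates.

3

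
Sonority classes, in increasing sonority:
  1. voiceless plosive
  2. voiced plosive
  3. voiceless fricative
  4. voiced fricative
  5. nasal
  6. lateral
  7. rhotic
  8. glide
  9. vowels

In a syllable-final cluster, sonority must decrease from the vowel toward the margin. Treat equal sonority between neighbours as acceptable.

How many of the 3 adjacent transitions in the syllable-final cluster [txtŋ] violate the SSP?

/t/ is a voiceless plosive (sonority 1).
/x/ is a voiceless fricative (sonority 3).
/t/ is a voiceless plosive (sonority 1).
/ŋ/ is a nasal (sonority 5).
/t/→/x/: 1→3 (does not fall) — violation.
/x/→/t/: 3→1 (falls) — ok.
/t/→/ŋ/: 1→5 (does not fall) — violation.

2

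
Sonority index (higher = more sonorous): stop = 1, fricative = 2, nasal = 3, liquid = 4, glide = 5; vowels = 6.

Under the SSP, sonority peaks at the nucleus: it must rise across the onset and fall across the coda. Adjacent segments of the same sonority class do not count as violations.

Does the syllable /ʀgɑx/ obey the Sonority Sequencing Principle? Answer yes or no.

Onset: /ʀ/ is a liquid (sonority 4), /g/ is a stop (sonority 1); then the nucleus /ɑ/ (sonority 6).
Onset profile 4-1-6 — does not rise throughout.
Coda: /x/ is a fricative (sonority 2).
Coda profile 6-2 — falls from the nucleus.

no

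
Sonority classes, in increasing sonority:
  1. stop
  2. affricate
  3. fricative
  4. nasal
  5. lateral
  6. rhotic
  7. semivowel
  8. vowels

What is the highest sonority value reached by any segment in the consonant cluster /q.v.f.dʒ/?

/q/: stop = 1.
/v/: fricative = 3.
/f/: fricative = 3.
/dʒ/: affricate = 2.
The maximum is 3.

3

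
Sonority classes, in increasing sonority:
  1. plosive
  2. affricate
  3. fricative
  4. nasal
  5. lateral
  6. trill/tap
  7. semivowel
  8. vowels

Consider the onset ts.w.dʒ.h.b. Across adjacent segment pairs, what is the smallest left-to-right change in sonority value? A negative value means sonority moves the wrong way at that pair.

/ts/ — affricate, sonority 2.
/w/ — semivowel, sonority 7.
/dʒ/ — affricate, sonority 2.
/h/ — fricative, sonority 3.
/b/ — plosive, sonority 1.
/ts/→/w/: change +5.
/w/→/dʒ/: change -5.
/dʒ/→/h/: change +1.
/h/→/b/: change -2.
Minimum = -5.

-5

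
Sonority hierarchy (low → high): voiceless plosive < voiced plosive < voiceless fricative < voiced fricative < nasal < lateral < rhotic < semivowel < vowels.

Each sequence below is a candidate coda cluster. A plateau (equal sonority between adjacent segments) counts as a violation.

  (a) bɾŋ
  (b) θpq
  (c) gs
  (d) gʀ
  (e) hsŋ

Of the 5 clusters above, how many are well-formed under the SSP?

(a) bɾŋ: profile 2-7-5 — violates.
(b) θpq: profile 3-1-1 — violates.
(c) gs: profile 2-3 — violates.
(d) gʀ: profile 2-7 — violates.
(e) hsŋ: profile 3-3-5 — violates.

0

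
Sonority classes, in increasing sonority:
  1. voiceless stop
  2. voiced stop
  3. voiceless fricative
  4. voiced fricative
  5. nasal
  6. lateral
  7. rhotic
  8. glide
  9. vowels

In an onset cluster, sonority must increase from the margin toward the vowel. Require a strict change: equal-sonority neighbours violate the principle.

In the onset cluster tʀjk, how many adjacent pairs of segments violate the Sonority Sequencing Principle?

/t/ is a voiceless stop (sonority 1).
/ʀ/ is a rhotic (sonority 7).
/j/ is a glide (sonority 8).
/k/ is a voiceless stop (sonority 1).
/t/→/ʀ/: 1→7 (rises) — ok.
/ʀ/→/j/: 7→8 (rises) — ok.
/j/→/k/: 8→1 (does not rise) — violation.

1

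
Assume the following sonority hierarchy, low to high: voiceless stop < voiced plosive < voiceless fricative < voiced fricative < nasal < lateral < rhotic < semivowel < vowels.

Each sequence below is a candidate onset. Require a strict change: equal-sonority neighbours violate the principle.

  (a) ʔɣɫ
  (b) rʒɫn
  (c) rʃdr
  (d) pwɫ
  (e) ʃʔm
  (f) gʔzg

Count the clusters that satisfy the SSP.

(a) ʔɣɫ: profile 1-4-6 — obeys.
(b) rʒɫn: profile 7-4-6-5 — violates.
(c) rʃdr: profile 7-3-2-7 — violates.
(d) pwɫ: profile 1-8-6 — violates.
(e) ʃʔm: profile 3-1-5 — violates.
(f) gʔzg: profile 2-1-4-2 — violates.

1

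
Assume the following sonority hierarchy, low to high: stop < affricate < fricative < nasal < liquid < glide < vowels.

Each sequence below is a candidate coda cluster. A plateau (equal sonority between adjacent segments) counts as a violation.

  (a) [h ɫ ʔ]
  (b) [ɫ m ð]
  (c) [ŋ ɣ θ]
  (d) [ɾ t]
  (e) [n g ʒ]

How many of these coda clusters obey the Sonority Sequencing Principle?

2

(a) 3-5-1 → violates
(b) 5-4-3 → obeys
(c) 4-3-3 → violates
(d) 5-1 → obeys
(e) 4-1-3 → violates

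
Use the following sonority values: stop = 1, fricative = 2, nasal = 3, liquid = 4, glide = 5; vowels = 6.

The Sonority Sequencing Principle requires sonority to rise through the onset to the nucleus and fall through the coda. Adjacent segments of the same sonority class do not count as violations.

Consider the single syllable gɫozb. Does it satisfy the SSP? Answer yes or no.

yes

Onset: /g/ is a stop (sonority 1), /ɫ/ is a liquid (sonority 4); then the nucleus /o/ (sonority 6).
Onset profile 1-4-6 — rises to the nucleus.
Coda: /z/ is a fricative (sonority 2), /b/ is a stop (sonority 1).
Coda profile 6-2-1 — falls from the nucleus.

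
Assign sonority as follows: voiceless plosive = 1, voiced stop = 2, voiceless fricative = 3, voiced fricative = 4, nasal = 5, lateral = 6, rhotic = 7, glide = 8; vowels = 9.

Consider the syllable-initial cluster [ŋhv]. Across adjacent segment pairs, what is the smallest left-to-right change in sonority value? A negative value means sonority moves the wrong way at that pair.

-2

/ŋ/: nasal = 5.
/h/: voiceless fricative = 3.
/v/: voiced fricative = 4.
/ŋ/→/h/: change -2.
/h/→/v/: change +1.
Minimum = -2.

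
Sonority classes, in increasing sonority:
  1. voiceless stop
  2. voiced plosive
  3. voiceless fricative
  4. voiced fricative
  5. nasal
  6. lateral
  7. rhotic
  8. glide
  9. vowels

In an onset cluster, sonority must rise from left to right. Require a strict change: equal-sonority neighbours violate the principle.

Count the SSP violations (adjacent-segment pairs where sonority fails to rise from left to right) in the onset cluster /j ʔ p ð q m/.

3

/j/ is a glide (sonority 8).
/ʔ/ is a voiceless stop (sonority 1).
/p/ is a voiceless stop (sonority 1).
/ð/ is a voiced fricative (sonority 4).
/q/ is a voiceless stop (sonority 1).
/m/ is a nasal (sonority 5).
/j/→/ʔ/: 8→1 (does not rise) — violation.
/ʔ/→/p/: 1→1 (plateau) — violation.
/p/→/ð/: 1→4 (rises) — ok.
/ð/→/q/: 4→1 (does not rise) — violation.
/q/→/m/: 1→5 (rises) — ok.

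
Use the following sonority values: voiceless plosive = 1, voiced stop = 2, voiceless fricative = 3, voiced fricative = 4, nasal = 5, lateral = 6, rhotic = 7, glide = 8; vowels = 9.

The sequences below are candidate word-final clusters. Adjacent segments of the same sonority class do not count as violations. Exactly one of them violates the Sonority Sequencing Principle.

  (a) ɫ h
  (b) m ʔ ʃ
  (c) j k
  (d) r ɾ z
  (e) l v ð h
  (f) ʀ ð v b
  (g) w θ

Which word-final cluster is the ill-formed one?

b

(a) ɫ h: profile 6-3 — obeys.
(b) m ʔ ʃ: profile 5-1-3 — violates.
(c) j k: profile 8-1 — obeys.
(d) r ɾ z: profile 7-7-4 — obeys.
(e) l v ð h: profile 6-4-4-3 — obeys.
(f) ʀ ð v b: profile 7-4-4-2 — obeys.
(g) w θ: profile 8-3 — obeys.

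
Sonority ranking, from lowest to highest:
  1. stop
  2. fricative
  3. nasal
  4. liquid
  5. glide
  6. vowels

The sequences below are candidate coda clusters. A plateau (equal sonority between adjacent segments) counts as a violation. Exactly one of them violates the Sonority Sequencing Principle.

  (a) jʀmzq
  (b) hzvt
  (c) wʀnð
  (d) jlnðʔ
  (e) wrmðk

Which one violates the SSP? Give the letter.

b

(a) 5-4-3-2-1 → obeys
(b) 2-2-2-1 → violates
(c) 5-4-3-2 → obeys
(d) 5-4-3-2-1 → obeys
(e) 5-4-3-2-1 → obeys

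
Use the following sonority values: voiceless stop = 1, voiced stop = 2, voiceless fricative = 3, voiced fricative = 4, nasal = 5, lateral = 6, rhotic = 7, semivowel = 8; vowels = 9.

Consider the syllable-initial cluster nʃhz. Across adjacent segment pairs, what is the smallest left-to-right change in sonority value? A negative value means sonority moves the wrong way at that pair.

/n/ — nasal, sonority 5.
/ʃ/ — voiceless fricative, sonority 3.
/h/ — voiceless fricative, sonority 3.
/z/ — voiced fricative, sonority 4.
/n/→/ʃ/: change -2.
/ʃ/→/h/: change +0.
/h/→/z/: change +1.
Minimum = -2.

-2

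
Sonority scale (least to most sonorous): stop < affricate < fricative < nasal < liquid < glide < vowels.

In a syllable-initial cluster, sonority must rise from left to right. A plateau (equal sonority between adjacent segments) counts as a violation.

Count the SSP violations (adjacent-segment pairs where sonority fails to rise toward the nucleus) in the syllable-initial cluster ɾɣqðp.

/ɾ/ — liquid, sonority 5.
/ɣ/ — fricative, sonority 3.
/q/ — stop, sonority 1.
/ð/ — fricative, sonority 3.
/p/ — stop, sonority 1.
/ɾ/→/ɣ/: 5→3 (does not rise) — violation.
/ɣ/→/q/: 3→1 (does not rise) — violation.
/q/→/ð/: 1→3 (rises) — ok.
/ð/→/p/: 3→1 (does not rise) — violation.

3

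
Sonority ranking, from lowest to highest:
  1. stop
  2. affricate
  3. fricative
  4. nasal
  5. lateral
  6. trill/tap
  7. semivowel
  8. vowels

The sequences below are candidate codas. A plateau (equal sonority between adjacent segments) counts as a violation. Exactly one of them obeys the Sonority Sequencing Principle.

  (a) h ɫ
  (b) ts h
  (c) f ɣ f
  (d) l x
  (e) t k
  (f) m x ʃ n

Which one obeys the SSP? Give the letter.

(a) 3-5 → violates
(b) 2-3 → violates
(c) 3-3-3 → violates
(d) 5-3 → obeys
(e) 1-1 → violates
(f) 4-3-3-4 → violates

d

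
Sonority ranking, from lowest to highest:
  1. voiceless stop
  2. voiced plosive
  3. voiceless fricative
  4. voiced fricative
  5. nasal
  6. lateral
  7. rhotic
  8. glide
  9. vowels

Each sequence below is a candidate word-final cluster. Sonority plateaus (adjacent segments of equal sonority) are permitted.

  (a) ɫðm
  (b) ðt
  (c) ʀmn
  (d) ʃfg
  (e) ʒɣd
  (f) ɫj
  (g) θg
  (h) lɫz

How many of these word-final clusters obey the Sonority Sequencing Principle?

(a) sonority 6-4-5: ill-formed.
(b) sonority 4-1: well-formed.
(c) sonority 7-5-5: well-formed.
(d) sonority 3-3-2: well-formed.
(e) sonority 4-4-2: well-formed.
(f) sonority 6-8: ill-formed.
(g) sonority 3-2: well-formed.
(h) sonority 6-6-4: well-formed.

6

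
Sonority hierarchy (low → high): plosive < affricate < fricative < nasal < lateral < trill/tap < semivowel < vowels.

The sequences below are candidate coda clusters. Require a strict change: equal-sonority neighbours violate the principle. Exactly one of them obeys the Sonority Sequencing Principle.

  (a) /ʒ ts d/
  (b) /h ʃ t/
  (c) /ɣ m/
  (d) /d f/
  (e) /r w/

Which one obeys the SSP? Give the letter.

(a) 3-2-1 → obeys
(b) 3-3-1 → violates
(c) 3-4 → violates
(d) 1-3 → violates
(e) 6-7 → violates

a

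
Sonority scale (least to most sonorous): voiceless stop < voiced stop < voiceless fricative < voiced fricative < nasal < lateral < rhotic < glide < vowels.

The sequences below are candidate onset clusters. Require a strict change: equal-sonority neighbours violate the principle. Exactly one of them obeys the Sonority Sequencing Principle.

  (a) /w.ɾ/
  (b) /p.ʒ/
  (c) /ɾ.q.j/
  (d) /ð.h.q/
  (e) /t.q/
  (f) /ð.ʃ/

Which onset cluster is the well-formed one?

(a) /w.ɾ/: profile 8-7 — violates.
(b) /p.ʒ/: profile 1-4 — obeys.
(c) /ɾ.q.j/: profile 7-1-8 — violates.
(d) /ð.h.q/: profile 4-3-1 — violates.
(e) /t.q/: profile 1-1 — violates.
(f) /ð.ʃ/: profile 4-3 — violates.

b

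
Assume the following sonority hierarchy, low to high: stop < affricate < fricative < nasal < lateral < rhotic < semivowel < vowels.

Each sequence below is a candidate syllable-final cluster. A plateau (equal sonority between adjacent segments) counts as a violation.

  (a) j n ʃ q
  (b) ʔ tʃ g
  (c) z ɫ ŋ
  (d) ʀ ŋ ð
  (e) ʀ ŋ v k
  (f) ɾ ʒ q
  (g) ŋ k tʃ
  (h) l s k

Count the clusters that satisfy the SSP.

5

(a) 7-4-3-1 → obeys
(b) 1-2-1 → violates
(c) 3-5-4 → violates
(d) 6-4-3 → obeys
(e) 6-4-3-1 → obeys
(f) 6-3-1 → obeys
(g) 4-1-2 → violates
(h) 5-3-1 → obeys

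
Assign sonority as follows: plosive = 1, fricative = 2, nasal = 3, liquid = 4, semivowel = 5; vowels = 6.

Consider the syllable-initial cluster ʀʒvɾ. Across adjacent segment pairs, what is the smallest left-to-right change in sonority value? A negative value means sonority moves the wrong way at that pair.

-2

/ʀ/ is a liquid (sonority 4).
/ʒ/ is a fricative (sonority 2).
/v/ is a fricative (sonority 2).
/ɾ/ is a liquid (sonority 4).
/ʀ/→/ʒ/: change -2.
/ʒ/→/v/: change +0.
/v/→/ɾ/: change +2.
Minimum = -2.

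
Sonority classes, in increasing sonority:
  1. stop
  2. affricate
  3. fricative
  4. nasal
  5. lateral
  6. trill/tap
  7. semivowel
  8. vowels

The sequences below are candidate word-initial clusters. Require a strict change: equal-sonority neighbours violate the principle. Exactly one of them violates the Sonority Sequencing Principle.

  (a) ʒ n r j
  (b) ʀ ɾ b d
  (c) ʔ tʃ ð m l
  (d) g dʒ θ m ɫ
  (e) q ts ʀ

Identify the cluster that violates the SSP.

b

(a) sonority 3-4-6-7: well-formed.
(b) sonority 6-6-1-1: ill-formed.
(c) sonority 1-2-3-4-5: well-formed.
(d) sonority 1-2-3-4-5: well-formed.
(e) sonority 1-2-6: well-formed.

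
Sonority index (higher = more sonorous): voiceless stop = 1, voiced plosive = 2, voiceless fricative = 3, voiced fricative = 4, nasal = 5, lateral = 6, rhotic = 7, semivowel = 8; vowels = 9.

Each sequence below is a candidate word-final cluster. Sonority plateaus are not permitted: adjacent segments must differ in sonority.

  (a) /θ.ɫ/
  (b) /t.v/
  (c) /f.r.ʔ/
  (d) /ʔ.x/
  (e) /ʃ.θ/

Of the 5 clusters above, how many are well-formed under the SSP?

(a) sonority 3-6: ill-formed.
(b) sonority 1-4: ill-formed.
(c) sonority 3-7-1: ill-formed.
(d) sonority 1-3: ill-formed.
(e) sonority 3-3: ill-formed.

0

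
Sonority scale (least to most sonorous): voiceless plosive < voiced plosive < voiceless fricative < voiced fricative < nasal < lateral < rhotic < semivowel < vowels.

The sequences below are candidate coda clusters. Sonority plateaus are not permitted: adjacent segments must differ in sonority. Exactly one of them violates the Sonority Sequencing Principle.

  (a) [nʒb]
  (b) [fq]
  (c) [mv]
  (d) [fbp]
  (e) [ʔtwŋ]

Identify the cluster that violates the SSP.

e

(a) [nʒb]: profile 5-4-2 — obeys.
(b) [fq]: profile 3-1 — obeys.
(c) [mv]: profile 5-4 — obeys.
(d) [fbp]: profile 3-2-1 — obeys.
(e) [ʔtwŋ]: profile 1-1-8-5 — violates.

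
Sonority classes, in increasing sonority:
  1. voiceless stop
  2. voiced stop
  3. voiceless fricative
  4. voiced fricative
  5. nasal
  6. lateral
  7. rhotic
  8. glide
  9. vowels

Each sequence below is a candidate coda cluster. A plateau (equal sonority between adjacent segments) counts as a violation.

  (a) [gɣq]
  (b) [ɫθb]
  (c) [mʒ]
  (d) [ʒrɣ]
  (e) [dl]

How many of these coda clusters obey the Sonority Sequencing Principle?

(a) sonority 2-4-1: ill-formed.
(b) sonority 6-3-2: well-formed.
(c) sonority 5-4: well-formed.
(d) sonority 4-7-4: ill-formed.
(e) sonority 2-6: ill-formed.

2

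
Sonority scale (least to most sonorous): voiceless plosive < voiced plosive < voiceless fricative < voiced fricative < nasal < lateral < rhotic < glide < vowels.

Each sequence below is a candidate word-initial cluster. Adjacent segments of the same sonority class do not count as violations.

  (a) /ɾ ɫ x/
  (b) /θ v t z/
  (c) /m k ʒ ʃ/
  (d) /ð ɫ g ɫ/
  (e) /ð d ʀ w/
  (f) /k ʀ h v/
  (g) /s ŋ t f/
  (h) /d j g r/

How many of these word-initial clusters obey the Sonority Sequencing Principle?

0

(a) 7-6-3 → violates
(b) 3-4-1-4 → violates
(c) 5-1-4-3 → violates
(d) 4-6-2-6 → violates
(e) 4-2-7-8 → violates
(f) 1-7-3-4 → violates
(g) 3-5-1-3 → violates
(h) 2-8-2-7 → violates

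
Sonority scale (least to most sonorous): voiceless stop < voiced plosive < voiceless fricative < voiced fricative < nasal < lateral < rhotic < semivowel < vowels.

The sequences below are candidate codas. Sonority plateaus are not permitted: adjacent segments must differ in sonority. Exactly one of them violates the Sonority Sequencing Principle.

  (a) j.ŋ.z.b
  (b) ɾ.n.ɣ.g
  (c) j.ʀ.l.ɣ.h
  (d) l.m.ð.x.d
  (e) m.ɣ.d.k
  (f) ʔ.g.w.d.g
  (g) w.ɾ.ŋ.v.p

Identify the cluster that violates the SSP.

(a) j.ŋ.z.b: profile 8-5-4-2 — obeys.
(b) ɾ.n.ɣ.g: profile 7-5-4-2 — obeys.
(c) j.ʀ.l.ɣ.h: profile 8-7-6-4-3 — obeys.
(d) l.m.ð.x.d: profile 6-5-4-3-2 — obeys.
(e) m.ɣ.d.k: profile 5-4-2-1 — obeys.
(f) ʔ.g.w.d.g: profile 1-2-8-2-2 — violates.
(g) w.ɾ.ŋ.v.p: profile 8-7-5-4-1 — obeys.

f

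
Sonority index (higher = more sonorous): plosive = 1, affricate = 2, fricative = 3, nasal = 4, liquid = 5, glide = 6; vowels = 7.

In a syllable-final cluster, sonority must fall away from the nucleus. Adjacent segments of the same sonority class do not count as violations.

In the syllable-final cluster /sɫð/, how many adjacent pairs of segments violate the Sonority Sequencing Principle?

1

/s/ is a fricative (sonority 3).
/ɫ/ is a liquid (sonority 5).
/ð/ is a fricative (sonority 3).
/s/→/ɫ/: 3→5 (does not fall) — violation.
/ɫ/→/ð/: 5→3 (falls) — ok.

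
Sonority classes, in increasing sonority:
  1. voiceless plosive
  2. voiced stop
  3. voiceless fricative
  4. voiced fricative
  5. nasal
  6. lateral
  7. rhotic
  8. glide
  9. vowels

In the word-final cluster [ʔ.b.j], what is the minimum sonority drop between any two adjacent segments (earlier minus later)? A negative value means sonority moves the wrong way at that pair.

/ʔ/: voiceless plosive = 1.
/b/: voiced stop = 2.
/j/: glide = 8.
/ʔ/→/b/: change -1.
/b/→/j/: change -6.
Minimum = -6.

-6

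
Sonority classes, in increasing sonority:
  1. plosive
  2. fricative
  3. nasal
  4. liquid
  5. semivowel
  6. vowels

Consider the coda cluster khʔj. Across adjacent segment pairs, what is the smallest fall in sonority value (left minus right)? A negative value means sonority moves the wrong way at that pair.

/k/ is a plosive (sonority 1).
/h/ is a fricative (sonority 2).
/ʔ/ is a plosive (sonority 1).
/j/ is a semivowel (sonority 5).
/k/→/h/: change -1.
/h/→/ʔ/: change +1.
/ʔ/→/j/: change -4.
Minimum = -4.

-4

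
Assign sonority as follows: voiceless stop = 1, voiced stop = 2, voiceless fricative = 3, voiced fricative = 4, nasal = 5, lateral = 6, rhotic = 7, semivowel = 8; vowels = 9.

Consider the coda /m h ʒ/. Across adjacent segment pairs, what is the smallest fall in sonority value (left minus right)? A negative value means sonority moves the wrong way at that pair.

/m/ — nasal, sonority 5.
/h/ — voiceless fricative, sonority 3.
/ʒ/ — voiced fricative, sonority 4.
/m/→/h/: change +2.
/h/→/ʒ/: change -1.
Minimum = -1.

-1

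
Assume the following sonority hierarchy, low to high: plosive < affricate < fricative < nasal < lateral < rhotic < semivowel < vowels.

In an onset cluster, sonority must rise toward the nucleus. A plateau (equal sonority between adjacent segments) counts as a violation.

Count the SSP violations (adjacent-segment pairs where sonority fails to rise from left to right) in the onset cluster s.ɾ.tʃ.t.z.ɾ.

/s/ — fricative, sonority 3.
/ɾ/ — rhotic, sonority 6.
/tʃ/ — affricate, sonority 2.
/t/ — plosive, sonority 1.
/z/ — fricative, sonority 3.
/ɾ/ — rhotic, sonority 6.
/s/→/ɾ/: 3→6 (rises) — ok.
/ɾ/→/tʃ/: 6→2 (does not rise) — violation.
/tʃ/→/t/: 2→1 (does not rise) — violation.
/t/→/z/: 1→3 (rises) — ok.
/z/→/ɾ/: 3→6 (rises) — ok.

2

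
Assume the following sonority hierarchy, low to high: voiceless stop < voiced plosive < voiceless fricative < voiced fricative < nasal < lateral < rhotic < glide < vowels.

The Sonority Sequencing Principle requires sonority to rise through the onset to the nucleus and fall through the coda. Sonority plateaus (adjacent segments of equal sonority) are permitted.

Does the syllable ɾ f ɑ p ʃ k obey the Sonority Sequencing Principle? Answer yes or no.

no

Onset: /ɾ/ is a rhotic (sonority 7), /f/ is a voiceless fricative (sonority 3); then the nucleus /ɑ/ (sonority 9).
Onset profile 7-3-9 — does not rise throughout.
Coda: /p/ is a voiceless stop (sonority 1), /ʃ/ is a voiceless fricative (sonority 3), /k/ is a voiceless stop (sonority 1).
Coda profile 9-1-3-1 — does not fall throughout.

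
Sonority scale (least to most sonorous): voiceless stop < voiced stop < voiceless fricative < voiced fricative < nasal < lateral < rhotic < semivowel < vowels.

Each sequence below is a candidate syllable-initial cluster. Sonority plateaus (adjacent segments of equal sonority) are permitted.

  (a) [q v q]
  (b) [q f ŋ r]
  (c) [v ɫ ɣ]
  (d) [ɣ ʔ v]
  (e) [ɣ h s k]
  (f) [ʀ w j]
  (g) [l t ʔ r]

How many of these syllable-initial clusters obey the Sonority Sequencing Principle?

(a) sonority 1-4-1: ill-formed.
(b) sonority 1-3-5-7: well-formed.
(c) sonority 4-6-4: ill-formed.
(d) sonority 4-1-4: ill-formed.
(e) sonority 4-3-3-1: ill-formed.
(f) sonority 7-8-8: well-formed.
(g) sonority 6-1-1-7: ill-formed.

2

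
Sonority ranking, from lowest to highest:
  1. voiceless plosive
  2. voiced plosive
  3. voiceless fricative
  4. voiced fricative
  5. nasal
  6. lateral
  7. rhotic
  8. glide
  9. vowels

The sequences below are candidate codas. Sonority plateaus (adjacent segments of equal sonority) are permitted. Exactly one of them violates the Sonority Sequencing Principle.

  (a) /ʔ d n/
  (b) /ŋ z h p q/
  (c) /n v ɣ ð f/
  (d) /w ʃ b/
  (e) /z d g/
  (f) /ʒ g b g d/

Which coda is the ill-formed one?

(a) sonority 1-2-5: ill-formed.
(b) sonority 5-4-3-1-1: well-formed.
(c) sonority 5-4-4-4-3: well-formed.
(d) sonority 8-3-2: well-formed.
(e) sonority 4-2-2: well-formed.
(f) sonority 4-2-2-2-2: well-formed.

a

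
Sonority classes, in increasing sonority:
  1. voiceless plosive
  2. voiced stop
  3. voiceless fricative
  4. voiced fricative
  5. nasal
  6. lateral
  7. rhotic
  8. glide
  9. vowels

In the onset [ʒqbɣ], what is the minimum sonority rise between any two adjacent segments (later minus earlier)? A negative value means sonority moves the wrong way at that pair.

-3

/ʒ/ — voiced fricative, sonority 4.
/q/ — voiceless plosive, sonority 1.
/b/ — voiced stop, sonority 2.
/ɣ/ — voiced fricative, sonority 4.
/ʒ/→/q/: change -3.
/q/→/b/: change +1.
/b/→/ɣ/: change +2.
Minimum = -3.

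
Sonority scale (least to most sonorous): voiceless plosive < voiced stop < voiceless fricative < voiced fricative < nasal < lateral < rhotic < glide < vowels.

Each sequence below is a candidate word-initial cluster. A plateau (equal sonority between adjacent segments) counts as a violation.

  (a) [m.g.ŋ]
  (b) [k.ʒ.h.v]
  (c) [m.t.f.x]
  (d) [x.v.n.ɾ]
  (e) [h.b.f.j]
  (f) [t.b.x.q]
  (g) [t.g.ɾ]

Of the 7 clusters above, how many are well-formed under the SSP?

(a) 5-2-5 → violates
(b) 1-4-3-4 → violates
(c) 5-1-3-3 → violates
(d) 3-4-5-7 → obeys
(e) 3-2-3-8 → violates
(f) 1-2-3-1 → violates
(g) 1-2-7 → obeys

2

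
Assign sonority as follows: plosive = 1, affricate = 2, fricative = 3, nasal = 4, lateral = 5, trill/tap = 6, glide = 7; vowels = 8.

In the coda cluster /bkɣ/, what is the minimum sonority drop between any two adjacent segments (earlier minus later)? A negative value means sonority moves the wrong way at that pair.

-2

/b/ — plosive, sonority 1.
/k/ — plosive, sonority 1.
/ɣ/ — fricative, sonority 3.
/b/→/k/: change +0.
/k/→/ɣ/: change -2.
Minimum = -2.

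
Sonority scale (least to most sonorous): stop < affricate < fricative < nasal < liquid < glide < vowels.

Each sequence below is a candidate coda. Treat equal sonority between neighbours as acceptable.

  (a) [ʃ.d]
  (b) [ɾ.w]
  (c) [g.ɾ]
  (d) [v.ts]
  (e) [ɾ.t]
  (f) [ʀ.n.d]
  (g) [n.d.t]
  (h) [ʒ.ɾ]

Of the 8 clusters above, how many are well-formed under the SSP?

(a) [ʃ.d]: profile 3-1 — obeys.
(b) [ɾ.w]: profile 5-6 — violates.
(c) [g.ɾ]: profile 1-5 — violates.
(d) [v.ts]: profile 3-2 — obeys.
(e) [ɾ.t]: profile 5-1 — obeys.
(f) [ʀ.n.d]: profile 5-4-1 — obeys.
(g) [n.d.t]: profile 4-1-1 — obeys.
(h) [ʒ.ɾ]: profile 3-5 — violates.

5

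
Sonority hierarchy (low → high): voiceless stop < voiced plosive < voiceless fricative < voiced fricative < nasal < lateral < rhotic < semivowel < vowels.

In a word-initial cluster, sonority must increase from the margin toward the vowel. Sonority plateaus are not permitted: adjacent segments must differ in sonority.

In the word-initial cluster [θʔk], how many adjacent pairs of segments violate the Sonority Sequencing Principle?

2

/θ/ — voiceless fricative, sonority 3.
/ʔ/ — voiceless stop, sonority 1.
/k/ — voiceless stop, sonority 1.
/θ/→/ʔ/: 3→1 (does not rise) — violation.
/ʔ/→/k/: 1→1 (plateau) — violation.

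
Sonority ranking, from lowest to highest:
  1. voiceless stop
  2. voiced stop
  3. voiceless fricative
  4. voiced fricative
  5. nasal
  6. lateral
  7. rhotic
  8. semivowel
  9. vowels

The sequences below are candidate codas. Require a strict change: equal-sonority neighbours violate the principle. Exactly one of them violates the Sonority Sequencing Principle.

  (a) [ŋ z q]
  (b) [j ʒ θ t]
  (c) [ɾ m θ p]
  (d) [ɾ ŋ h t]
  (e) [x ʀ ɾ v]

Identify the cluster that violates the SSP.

e

(a) 5-4-1 → obeys
(b) 8-4-3-1 → obeys
(c) 7-5-3-1 → obeys
(d) 7-5-3-1 → obeys
(e) 3-7-7-4 → violates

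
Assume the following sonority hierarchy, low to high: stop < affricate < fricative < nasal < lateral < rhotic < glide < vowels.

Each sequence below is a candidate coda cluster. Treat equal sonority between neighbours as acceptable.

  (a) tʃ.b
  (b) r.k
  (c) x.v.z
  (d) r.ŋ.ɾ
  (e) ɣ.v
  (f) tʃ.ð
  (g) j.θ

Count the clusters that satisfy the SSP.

(a) tʃ.b: profile 2-1 — obeys.
(b) r.k: profile 6-1 — obeys.
(c) x.v.z: profile 3-3-3 — obeys.
(d) r.ŋ.ɾ: profile 6-4-6 — violates.
(e) ɣ.v: profile 3-3 — obeys.
(f) tʃ.ð: profile 2-3 — violates.
(g) j.θ: profile 7-3 — obeys.

5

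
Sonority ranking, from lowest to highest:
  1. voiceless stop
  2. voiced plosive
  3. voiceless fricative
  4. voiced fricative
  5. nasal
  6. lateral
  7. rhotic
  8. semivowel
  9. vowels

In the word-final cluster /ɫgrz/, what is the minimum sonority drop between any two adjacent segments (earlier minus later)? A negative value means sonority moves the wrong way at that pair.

/ɫ/ — lateral, sonority 6.
/g/ — voiced plosive, sonority 2.
/r/ — rhotic, sonority 7.
/z/ — voiced fricative, sonority 4.
/ɫ/→/g/: change +4.
/g/→/r/: change -5.
/r/→/z/: change +3.
Minimum = -5.

-5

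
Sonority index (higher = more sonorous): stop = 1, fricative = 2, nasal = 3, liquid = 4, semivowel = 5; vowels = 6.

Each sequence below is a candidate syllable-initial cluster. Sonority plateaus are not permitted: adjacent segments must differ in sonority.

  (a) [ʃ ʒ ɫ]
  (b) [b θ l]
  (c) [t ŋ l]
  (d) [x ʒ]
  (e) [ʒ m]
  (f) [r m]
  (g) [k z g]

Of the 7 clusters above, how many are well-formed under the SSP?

3

(a) [ʃ ʒ ɫ]: profile 2-2-4 — violates.
(b) [b θ l]: profile 1-2-4 — obeys.
(c) [t ŋ l]: profile 1-3-4 — obeys.
(d) [x ʒ]: profile 2-2 — violates.
(e) [ʒ m]: profile 2-3 — obeys.
(f) [r m]: profile 4-3 — violates.
(g) [k z g]: profile 1-2-1 — violates.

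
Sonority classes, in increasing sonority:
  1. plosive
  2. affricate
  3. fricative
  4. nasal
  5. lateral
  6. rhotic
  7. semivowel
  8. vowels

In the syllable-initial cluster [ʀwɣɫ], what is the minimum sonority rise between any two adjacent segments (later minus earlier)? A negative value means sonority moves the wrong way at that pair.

/ʀ/ is a rhotic (sonority 6).
/w/ is a semivowel (sonority 7).
/ɣ/ is a fricative (sonority 3).
/ɫ/ is a lateral (sonority 5).
/ʀ/→/w/: change +1.
/w/→/ɣ/: change -4.
/ɣ/→/ɫ/: change +2.
Minimum = -4.

-4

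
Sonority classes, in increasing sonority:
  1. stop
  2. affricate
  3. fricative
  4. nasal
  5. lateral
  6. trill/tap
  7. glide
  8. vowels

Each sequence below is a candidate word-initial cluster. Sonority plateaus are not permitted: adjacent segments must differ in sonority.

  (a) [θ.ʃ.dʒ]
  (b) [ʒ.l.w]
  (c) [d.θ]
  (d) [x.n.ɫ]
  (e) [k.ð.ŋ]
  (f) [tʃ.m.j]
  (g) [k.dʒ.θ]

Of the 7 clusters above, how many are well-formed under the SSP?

(a) sonority 3-3-2: ill-formed.
(b) sonority 3-5-7: well-formed.
(c) sonority 1-3: well-formed.
(d) sonority 3-4-5: well-formed.
(e) sonority 1-3-4: well-formed.
(f) sonority 2-4-7: well-formed.
(g) sonority 1-2-3: well-formed.

6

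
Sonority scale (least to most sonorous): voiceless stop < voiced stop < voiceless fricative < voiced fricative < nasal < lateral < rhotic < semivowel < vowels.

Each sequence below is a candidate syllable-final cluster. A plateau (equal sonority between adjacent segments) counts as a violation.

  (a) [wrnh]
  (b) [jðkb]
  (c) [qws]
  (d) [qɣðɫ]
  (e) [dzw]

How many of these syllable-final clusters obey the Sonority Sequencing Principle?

(a) 8-7-5-3 → obeys
(b) 8-4-1-2 → violates
(c) 1-8-3 → violates
(d) 1-4-4-6 → violates
(e) 2-4-8 → violates

1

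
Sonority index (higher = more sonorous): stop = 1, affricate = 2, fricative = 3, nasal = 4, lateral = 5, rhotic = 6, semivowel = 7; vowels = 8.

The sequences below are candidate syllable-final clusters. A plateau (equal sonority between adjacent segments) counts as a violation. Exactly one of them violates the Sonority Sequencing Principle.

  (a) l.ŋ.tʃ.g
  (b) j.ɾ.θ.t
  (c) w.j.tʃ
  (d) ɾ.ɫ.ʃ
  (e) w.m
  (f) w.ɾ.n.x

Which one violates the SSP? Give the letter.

c

(a) sonority 5-4-2-1: well-formed.
(b) sonority 7-6-3-1: well-formed.
(c) sonority 7-7-2: ill-formed.
(d) sonority 6-5-3: well-formed.
(e) sonority 7-4: well-formed.
(f) sonority 7-6-4-3: well-formed.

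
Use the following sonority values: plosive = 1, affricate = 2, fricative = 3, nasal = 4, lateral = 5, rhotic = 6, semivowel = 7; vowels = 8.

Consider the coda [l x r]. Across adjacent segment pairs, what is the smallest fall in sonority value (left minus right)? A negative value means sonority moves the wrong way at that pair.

/l/: lateral = 5.
/x/: fricative = 3.
/r/: rhotic = 6.
/l/→/x/: change +2.
/x/→/r/: change -3.
Minimum = -3.

-3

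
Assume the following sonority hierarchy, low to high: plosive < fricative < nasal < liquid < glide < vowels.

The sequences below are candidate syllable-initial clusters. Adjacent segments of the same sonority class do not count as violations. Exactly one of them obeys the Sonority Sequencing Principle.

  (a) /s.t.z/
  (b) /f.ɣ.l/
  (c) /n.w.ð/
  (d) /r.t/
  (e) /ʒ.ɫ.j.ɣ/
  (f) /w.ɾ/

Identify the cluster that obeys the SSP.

(a) 2-1-2 → violates
(b) 2-2-4 → obeys
(c) 3-5-2 → violates
(d) 4-1 → violates
(e) 2-4-5-2 → violates
(f) 5-4 → violates

b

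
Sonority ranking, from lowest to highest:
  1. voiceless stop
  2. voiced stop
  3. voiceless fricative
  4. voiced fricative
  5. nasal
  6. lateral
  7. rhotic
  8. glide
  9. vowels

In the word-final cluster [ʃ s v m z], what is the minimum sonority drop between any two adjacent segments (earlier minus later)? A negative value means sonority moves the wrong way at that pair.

-1

/ʃ/: voiceless fricative = 3.
/s/: voiceless fricative = 3.
/v/: voiced fricative = 4.
/m/: nasal = 5.
/z/: voiced fricative = 4.
/ʃ/→/s/: change +0.
/s/→/v/: change -1.
/v/→/m/: change -1.
/m/→/z/: change +1.
Minimum = -1.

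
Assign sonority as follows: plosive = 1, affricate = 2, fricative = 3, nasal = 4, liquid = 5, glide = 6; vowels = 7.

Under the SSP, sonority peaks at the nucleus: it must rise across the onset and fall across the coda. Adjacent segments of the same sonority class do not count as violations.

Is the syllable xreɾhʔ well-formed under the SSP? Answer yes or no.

yes

Onset: /x/ is a fricative (sonority 3), /r/ is a liquid (sonority 5); then the nucleus /e/ (sonority 7).
Onset profile 3-5-7 — rises to the nucleus.
Coda: /ɾ/ is a liquid (sonority 5), /h/ is a fricative (sonority 3), /ʔ/ is a plosive (sonority 1).
Coda profile 7-5-3-1 — falls from the nucleus.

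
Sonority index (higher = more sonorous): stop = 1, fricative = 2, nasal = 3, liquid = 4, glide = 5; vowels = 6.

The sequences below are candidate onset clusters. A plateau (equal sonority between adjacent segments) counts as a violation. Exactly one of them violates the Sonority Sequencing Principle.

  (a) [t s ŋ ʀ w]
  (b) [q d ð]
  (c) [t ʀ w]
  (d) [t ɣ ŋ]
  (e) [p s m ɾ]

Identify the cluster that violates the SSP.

b

(a) sonority 1-2-3-4-5: well-formed.
(b) sonority 1-1-2: ill-formed.
(c) sonority 1-4-5: well-formed.
(d) sonority 1-2-3: well-formed.
(e) sonority 1-2-3-4: well-formed.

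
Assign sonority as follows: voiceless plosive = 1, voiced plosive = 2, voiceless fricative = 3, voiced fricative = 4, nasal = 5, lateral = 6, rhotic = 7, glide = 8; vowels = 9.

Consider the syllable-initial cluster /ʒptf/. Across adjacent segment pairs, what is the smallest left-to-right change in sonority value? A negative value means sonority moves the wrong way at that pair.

-3

/ʒ/ — voiced fricative, sonority 4.
/p/ — voiceless plosive, sonority 1.
/t/ — voiceless plosive, sonority 1.
/f/ — voiceless fricative, sonority 3.
/ʒ/→/p/: change -3.
/p/→/t/: change +0.
/t/→/f/: change +2.
Minimum = -3.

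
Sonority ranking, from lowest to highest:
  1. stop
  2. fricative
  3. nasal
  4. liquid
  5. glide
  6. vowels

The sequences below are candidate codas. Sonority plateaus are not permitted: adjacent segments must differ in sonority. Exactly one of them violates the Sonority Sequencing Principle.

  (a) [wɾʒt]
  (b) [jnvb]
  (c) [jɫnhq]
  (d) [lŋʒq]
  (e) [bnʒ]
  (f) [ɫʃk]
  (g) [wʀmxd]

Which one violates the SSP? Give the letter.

(a) [wɾʒt]: profile 5-4-2-1 — obeys.
(b) [jnvb]: profile 5-3-2-1 — obeys.
(c) [jɫnhq]: profile 5-4-3-2-1 — obeys.
(d) [lŋʒq]: profile 4-3-2-1 — obeys.
(e) [bnʒ]: profile 1-3-2 — violates.
(f) [ɫʃk]: profile 4-2-1 — obeys.
(g) [wʀmxd]: profile 5-4-3-2-1 — obeys.

e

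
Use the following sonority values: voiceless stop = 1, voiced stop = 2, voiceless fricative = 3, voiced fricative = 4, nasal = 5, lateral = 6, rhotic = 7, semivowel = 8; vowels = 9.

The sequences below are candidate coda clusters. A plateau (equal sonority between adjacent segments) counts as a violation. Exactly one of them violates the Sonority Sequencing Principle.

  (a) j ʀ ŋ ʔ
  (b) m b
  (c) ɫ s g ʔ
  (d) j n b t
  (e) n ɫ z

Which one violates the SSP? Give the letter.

e

(a) sonority 8-7-5-1: well-formed.
(b) sonority 5-2: well-formed.
(c) sonority 6-3-2-1: well-formed.
(d) sonority 8-5-2-1: well-formed.
(e) sonority 5-6-4: ill-formed.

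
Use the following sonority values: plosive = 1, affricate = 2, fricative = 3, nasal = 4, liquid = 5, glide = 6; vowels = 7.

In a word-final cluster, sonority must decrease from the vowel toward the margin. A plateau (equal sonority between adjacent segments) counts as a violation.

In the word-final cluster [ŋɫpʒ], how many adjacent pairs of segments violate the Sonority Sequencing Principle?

2

/ŋ/ — nasal, sonority 4.
/ɫ/ — liquid, sonority 5.
/p/ — plosive, sonority 1.
/ʒ/ — fricative, sonority 3.
/ŋ/→/ɫ/: 4→5 (does not fall) — violation.
/ɫ/→/p/: 5→1 (falls) — ok.
/p/→/ʒ/: 1→3 (does not fall) — violation.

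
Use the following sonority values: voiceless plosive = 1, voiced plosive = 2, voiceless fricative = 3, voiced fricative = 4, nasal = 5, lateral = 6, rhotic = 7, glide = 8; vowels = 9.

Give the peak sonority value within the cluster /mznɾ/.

7

/m/ — nasal, sonority 5.
/z/ — voiced fricative, sonority 4.
/n/ — nasal, sonority 5.
/ɾ/ — rhotic, sonority 7.
The maximum is 7.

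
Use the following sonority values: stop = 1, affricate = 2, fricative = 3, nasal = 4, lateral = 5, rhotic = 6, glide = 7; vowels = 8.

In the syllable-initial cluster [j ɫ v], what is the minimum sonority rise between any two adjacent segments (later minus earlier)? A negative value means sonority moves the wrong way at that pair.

/j/ — glide, sonority 7.
/ɫ/ — lateral, sonority 5.
/v/ — fricative, sonority 3.
/j/→/ɫ/: change -2.
/ɫ/→/v/: change -2.
Minimum = -2.

-2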